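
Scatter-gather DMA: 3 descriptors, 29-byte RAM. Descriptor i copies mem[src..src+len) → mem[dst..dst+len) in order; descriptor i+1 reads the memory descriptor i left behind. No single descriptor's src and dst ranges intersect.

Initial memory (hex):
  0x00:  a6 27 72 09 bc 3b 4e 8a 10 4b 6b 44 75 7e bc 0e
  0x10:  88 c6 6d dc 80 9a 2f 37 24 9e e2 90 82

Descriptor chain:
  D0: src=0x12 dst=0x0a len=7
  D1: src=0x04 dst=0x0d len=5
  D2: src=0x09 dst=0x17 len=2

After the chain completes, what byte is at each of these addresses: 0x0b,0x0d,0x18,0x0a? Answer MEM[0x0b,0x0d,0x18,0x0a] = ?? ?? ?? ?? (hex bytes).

  after D0: wrote 7B at 0x0a = 6ddc809a2f3724
  after D1: wrote 5B at 0x0d = bc3b4e8a10
  after D2: wrote 2B at 0x17 = 4b6d
query mem[0x0b]=0xdc, mem[0x0d]=0xbc, mem[0x18]=0x6d, mem[0x0a]=0x6d

MEM[0x0b,0x0d,0x18,0x0a] = dc bc 6d 6d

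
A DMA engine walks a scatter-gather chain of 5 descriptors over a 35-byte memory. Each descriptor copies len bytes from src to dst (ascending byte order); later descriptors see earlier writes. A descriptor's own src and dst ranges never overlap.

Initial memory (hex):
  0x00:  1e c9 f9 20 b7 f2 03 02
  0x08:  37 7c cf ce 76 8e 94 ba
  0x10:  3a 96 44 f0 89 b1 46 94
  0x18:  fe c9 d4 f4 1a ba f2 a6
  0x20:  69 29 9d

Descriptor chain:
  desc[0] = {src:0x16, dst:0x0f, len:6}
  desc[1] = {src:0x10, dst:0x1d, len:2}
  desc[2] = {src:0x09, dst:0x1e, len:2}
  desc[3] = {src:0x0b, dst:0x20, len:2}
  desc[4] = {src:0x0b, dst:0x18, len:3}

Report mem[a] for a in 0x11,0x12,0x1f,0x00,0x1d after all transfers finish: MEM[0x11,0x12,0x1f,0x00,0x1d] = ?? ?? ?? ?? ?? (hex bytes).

#0 dst[0x0f+6] := {0x46,0x94,0xfe,0xc9,0xd4,0xf4}
#1 dst[0x1d+2] := {0x94,0xfe}
#2 dst[0x1e+2] := {0x7c,0xcf}
#3 dst[0x20+2] := {0xce,0x76}
#4 dst[0x18+3] := {0xce,0x76,0x8e}
query mem[0x11]=0xfe, mem[0x12]=0xc9, mem[0x1f]=0xcf, mem[0x00]=0x1e, mem[0x1d]=0x94

MEM[0x11,0x12,0x1f,0x00,0x1d] = fe c9 cf 1e 94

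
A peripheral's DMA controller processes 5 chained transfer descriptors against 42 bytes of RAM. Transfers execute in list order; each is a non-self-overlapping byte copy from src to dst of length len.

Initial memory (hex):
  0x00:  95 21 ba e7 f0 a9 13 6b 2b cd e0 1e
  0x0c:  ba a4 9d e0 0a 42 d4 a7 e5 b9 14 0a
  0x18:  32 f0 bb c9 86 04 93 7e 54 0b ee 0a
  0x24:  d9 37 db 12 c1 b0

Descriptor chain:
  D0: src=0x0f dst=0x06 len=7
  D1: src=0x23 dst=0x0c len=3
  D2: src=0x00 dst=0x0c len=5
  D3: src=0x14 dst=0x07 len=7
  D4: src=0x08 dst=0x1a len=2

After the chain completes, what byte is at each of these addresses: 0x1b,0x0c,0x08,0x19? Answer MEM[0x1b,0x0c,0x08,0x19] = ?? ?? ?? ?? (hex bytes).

[0] 0x0f->0x06 len=7 : e0 0a 42 d4 a7 e5 b9
[1] 0x23->0x0c len=3 : 0a d9 37
[2] 0x00->0x0c len=5 : 95 21 ba e7 f0
[3] 0x14->0x07 len=7 : e5 b9 14 0a 32 f0 bb
[4] 0x08->0x1a len=2 : b9 14
query mem[0x1b]=0x14, mem[0x0c]=0xf0, mem[0x08]=0xb9, mem[0x19]=0xf0

MEM[0x1b,0x0c,0x08,0x19] = 14 f0 b9 f0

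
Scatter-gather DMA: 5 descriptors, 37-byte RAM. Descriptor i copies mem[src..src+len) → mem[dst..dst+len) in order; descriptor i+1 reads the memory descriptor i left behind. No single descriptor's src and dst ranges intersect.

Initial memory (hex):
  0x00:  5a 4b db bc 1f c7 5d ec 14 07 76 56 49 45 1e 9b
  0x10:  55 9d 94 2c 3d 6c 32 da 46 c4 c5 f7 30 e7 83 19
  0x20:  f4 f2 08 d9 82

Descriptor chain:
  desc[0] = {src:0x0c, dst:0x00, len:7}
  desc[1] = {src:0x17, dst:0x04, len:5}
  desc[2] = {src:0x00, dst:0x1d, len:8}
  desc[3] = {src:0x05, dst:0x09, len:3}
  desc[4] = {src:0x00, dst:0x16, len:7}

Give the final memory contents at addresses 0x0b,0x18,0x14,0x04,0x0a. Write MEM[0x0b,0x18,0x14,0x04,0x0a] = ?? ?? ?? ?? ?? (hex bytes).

  after D0: wrote 7B at 0x00 = 49451e9b559d94
  after D1: wrote 5B at 0x04 = da46c4c5f7
  after D2: wrote 8B at 0x1d = 49451e9bda46c4c5
  after D3: wrote 3B at 0x09 = 46c4c5
  after D4: wrote 7B at 0x16 = 49451e9bda46c4
query mem[0x0b]=0xc5, mem[0x18]=0x1e, mem[0x14]=0x3d, mem[0x04]=0xda, mem[0x0a]=0xc4

MEM[0x0b,0x18,0x14,0x04,0x0a] = c5 1e 3d da c4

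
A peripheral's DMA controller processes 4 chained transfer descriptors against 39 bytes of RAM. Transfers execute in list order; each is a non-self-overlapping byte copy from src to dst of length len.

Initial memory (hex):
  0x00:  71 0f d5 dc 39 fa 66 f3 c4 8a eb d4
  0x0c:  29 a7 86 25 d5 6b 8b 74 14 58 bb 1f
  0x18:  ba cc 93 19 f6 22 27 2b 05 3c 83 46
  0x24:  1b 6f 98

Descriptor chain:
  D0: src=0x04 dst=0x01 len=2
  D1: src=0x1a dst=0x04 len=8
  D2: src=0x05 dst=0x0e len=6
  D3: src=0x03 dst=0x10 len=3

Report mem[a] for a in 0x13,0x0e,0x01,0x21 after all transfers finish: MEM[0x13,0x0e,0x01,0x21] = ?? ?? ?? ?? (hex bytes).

[0] 0x04->0x01 len=2 : 39 fa
[1] 0x1a->0x04 len=8 : 93 19 f6 22 27 2b 05 3c
[2] 0x05->0x0e len=6 : 19 f6 22 27 2b 05
[3] 0x03->0x10 len=3 : dc 93 19
query mem[0x13]=0x05, mem[0x0e]=0x19, mem[0x01]=0x39, mem[0x21]=0x3c

MEM[0x13,0x0e,0x01,0x21] = 05 19 39 3c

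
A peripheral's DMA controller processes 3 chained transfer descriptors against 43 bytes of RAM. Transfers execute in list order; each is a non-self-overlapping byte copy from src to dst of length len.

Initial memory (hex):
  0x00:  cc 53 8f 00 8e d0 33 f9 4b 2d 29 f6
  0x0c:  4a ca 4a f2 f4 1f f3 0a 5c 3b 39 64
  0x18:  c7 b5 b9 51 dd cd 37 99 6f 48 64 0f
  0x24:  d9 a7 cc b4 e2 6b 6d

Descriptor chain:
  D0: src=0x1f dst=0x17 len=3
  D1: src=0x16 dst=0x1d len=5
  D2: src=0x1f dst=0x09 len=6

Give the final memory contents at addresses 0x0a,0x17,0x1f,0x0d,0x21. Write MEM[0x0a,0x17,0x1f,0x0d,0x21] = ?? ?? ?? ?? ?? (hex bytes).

MEM[0x0a,0x17,0x1f,0x0d,0x21] = 48 99 6f 0f b9

#0 dst[0x17+3] := {0x99,0x6f,0x48}
#1 dst[0x1d+5] := {0x39,0x99,0x6f,0x48,0xb9}
#2 dst[0x09+6] := {0x6f,0x48,0xb9,0x64,0x0f,0xd9}
query mem[0x0a]=0x48, mem[0x17]=0x99, mem[0x1f]=0x6f, mem[0x0d]=0x0f, mem[0x21]=0xb9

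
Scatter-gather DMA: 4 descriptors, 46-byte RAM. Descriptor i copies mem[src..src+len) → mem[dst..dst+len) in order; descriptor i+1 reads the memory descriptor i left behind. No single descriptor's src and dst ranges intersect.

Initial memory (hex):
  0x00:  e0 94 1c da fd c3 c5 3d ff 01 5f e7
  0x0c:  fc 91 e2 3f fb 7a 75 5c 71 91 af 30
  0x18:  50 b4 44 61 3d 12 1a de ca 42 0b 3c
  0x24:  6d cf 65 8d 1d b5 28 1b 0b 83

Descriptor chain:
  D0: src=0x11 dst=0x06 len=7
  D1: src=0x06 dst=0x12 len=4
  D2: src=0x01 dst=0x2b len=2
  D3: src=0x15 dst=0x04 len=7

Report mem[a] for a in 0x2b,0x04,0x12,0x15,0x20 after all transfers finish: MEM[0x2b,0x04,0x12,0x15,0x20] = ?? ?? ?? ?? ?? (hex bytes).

#0 dst[0x06+7] := {0x7a,0x75,0x5c,0x71,0x91,0xaf,0x30}
#1 dst[0x12+4] := {0x7a,0x75,0x5c,0x71}
#2 dst[0x2b+2] := {0x94,0x1c}
#3 dst[0x04+7] := {0x71,0xaf,0x30,0x50,0xb4,0x44,0x61}
query mem[0x2b]=0x94, mem[0x04]=0x71, mem[0x12]=0x7a, mem[0x15]=0x71, mem[0x20]=0xca

MEM[0x2b,0x04,0x12,0x15,0x20] = 94 71 7a 71 ca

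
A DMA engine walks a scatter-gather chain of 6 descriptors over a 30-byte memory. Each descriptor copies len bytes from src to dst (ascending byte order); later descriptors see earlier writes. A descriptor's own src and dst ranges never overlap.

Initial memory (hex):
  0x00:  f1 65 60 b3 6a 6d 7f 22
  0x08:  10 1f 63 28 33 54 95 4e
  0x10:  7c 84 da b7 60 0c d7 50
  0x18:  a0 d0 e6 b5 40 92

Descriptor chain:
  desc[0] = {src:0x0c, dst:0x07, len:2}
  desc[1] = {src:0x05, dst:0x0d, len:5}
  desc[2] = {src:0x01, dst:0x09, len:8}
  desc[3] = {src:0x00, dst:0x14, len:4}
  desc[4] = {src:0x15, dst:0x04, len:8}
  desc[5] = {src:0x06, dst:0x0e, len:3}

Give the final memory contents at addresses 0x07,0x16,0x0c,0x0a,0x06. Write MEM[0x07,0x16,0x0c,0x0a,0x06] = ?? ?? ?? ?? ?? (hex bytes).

  after D0: wrote 2B at 0x07 = 3354
  after D1: wrote 5B at 0x0d = 6d7f33541f
  after D2: wrote 8B at 0x09 = 6560b36a6d7f3354
  after D3: wrote 4B at 0x14 = f16560b3
  after D4: wrote 8B at 0x04 = 6560b3a0d0e6b540
  after D5: wrote 3B at 0x0e = b3a0d0
query mem[0x07]=0xa0, mem[0x16]=0x60, mem[0x0c]=0x6a, mem[0x0a]=0xb5, mem[0x06]=0xb3

MEM[0x07,0x16,0x0c,0x0a,0x06] = a0 60 6a b5 b3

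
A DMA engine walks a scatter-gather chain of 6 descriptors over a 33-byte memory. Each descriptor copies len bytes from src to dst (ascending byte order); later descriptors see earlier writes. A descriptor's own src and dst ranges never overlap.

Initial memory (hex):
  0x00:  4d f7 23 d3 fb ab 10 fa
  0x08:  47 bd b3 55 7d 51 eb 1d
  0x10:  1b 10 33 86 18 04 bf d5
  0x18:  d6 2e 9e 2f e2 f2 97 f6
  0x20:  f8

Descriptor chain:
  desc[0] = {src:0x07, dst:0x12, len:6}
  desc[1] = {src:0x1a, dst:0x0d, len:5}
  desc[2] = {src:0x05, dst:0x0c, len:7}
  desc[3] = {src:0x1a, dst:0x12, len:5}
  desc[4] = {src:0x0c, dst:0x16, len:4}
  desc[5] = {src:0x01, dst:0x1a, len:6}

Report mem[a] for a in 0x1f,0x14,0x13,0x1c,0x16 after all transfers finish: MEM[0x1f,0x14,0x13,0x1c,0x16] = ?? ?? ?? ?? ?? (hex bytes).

[0] 0x07->0x12 len=6 : fa 47 bd b3 55 7d
[1] 0x1a->0x0d len=5 : 9e 2f e2 f2 97
[2] 0x05->0x0c len=7 : ab 10 fa 47 bd b3 55
[3] 0x1a->0x12 len=5 : 9e 2f e2 f2 97
[4] 0x0c->0x16 len=4 : ab 10 fa 47
[5] 0x01->0x1a len=6 : f7 23 d3 fb ab 10
query mem[0x1f]=0x10, mem[0x14]=0xe2, mem[0x13]=0x2f, mem[0x1c]=0xd3, mem[0x16]=0xab

MEM[0x1f,0x14,0x13,0x1c,0x16] = 10 e2 2f d3 ab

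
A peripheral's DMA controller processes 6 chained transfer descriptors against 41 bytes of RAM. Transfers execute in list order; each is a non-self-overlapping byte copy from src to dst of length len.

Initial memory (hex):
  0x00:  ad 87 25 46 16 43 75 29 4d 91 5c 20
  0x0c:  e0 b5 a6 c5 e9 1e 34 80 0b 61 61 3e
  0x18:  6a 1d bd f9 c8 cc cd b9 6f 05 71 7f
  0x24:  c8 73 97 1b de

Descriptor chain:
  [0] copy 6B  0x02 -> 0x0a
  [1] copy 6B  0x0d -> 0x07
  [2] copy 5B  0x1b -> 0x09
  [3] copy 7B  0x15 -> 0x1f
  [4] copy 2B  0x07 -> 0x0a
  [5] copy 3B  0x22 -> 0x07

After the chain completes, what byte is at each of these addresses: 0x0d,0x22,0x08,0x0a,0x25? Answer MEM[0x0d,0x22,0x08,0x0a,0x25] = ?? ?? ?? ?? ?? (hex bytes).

#0 dst[0x0a+6] := {0x25,0x46,0x16,0x43,0x75,0x29}
#1 dst[0x07+6] := {0x43,0x75,0x29,0xe9,0x1e,0x34}
#2 dst[0x09+5] := {0xf9,0xc8,0xcc,0xcd,0xb9}
#3 dst[0x1f+7] := {0x61,0x61,0x3e,0x6a,0x1d,0xbd,0xf9}
#4 dst[0x0a+2] := {0x43,0x75}
#5 dst[0x07+3] := {0x6a,0x1d,0xbd}
query mem[0x0d]=0xb9, mem[0x22]=0x6a, mem[0x08]=0x1d, mem[0x0a]=0x43, mem[0x25]=0xf9

MEM[0x0d,0x22,0x08,0x0a,0x25] = b9 6a 1d 43 f9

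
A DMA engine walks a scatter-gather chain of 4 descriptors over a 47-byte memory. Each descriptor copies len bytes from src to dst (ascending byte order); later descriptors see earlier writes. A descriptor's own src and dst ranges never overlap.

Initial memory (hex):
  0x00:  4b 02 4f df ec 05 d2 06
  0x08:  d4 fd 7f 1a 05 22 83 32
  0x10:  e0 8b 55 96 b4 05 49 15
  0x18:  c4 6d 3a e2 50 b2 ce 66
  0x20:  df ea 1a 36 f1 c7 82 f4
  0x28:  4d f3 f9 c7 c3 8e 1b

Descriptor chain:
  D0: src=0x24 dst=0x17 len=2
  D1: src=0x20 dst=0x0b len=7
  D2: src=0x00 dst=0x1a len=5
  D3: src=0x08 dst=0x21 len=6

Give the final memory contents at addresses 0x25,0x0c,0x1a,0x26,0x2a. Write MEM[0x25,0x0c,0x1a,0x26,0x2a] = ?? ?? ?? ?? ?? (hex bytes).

MEM[0x25,0x0c,0x1a,0x26,0x2a] = ea ea 4b 1a f9

#0 dst[0x17+2] := {0xf1,0xc7}
#1 dst[0x0b+7] := {0xdf,0xea,0x1a,0x36,0xf1,0xc7,0x82}
#2 dst[0x1a+5] := {0x4b,0x02,0x4f,0xdf,0xec}
#3 dst[0x21+6] := {0xd4,0xfd,0x7f,0xdf,0xea,0x1a}
query mem[0x25]=0xea, mem[0x0c]=0xea, mem[0x1a]=0x4b, mem[0x26]=0x1a, mem[0x2a]=0xf9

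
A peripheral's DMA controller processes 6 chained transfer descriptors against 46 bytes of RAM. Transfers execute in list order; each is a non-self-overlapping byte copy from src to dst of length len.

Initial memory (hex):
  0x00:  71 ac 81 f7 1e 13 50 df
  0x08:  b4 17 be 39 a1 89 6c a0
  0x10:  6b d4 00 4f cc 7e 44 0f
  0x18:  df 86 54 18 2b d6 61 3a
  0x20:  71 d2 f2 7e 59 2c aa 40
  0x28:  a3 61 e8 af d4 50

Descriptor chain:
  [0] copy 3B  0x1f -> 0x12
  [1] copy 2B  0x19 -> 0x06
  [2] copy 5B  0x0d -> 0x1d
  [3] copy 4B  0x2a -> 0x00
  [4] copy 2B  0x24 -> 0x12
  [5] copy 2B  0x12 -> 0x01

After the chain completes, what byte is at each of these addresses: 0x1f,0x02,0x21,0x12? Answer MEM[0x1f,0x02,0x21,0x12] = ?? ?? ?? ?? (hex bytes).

MEM[0x1f,0x02,0x21,0x12] = a0 2c d4 59

  after D0: wrote 3B at 0x12 = 3a71d2
  after D1: wrote 2B at 0x06 = 8654
  after D2: wrote 5B at 0x1d = 896ca06bd4
  after D3: wrote 4B at 0x00 = e8afd450
  after D4: wrote 2B at 0x12 = 592c
  after D5: wrote 2B at 0x01 = 592c
query mem[0x1f]=0xa0, mem[0x02]=0x2c, mem[0x21]=0xd4, mem[0x12]=0x59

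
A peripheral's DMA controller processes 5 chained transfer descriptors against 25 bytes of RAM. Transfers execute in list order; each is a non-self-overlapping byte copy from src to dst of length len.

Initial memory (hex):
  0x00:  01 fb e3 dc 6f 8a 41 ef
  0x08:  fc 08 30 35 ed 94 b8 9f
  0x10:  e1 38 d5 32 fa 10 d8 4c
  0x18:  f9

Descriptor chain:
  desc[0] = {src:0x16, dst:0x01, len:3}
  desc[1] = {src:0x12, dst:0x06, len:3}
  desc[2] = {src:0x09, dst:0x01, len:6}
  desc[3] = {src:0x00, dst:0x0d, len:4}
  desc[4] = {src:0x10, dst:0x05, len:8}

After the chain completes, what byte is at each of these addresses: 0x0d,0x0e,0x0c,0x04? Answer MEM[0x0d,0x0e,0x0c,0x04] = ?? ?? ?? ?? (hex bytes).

#0 dst[0x01+3] := {0xd8,0x4c,0xf9}
#1 dst[0x06+3] := {0xd5,0x32,0xfa}
#2 dst[0x01+6] := {0x08,0x30,0x35,0xed,0x94,0xb8}
#3 dst[0x0d+4] := {0x01,0x08,0x30,0x35}
#4 dst[0x05+8] := {0x35,0x38,0xd5,0x32,0xfa,0x10,0xd8,0x4c}
query mem[0x0d]=0x01, mem[0x0e]=0x08, mem[0x0c]=0x4c, mem[0x04]=0xed

MEM[0x0d,0x0e,0x0c,0x04] = 01 08 4c ed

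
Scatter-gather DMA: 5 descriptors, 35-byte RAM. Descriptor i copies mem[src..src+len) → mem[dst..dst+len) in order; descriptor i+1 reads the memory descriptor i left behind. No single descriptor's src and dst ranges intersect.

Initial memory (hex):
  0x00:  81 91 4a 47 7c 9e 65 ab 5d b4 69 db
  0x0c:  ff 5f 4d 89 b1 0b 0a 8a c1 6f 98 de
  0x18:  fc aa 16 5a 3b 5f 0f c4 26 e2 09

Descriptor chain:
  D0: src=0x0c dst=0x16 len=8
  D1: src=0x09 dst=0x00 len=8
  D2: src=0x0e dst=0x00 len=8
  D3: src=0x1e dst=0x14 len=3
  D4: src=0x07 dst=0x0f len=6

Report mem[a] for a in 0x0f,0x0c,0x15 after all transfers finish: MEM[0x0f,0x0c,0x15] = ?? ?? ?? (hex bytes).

MEM[0x0f,0x0c,0x15] = 6f ff c4

D0: mem[0x16..0x1d] <- [ff 5f 4d 89 b1 0b 0a 8a]
D1: mem[0x00..0x07] <- [b4 69 db ff 5f 4d 89 b1]
D2: mem[0x00..0x07] <- [4d 89 b1 0b 0a 8a c1 6f]
D3: mem[0x14..0x16] <- [0f c4 26]
D4: mem[0x0f..0x14] <- [6f 5d b4 69 db ff]
query mem[0x0f]=0x6f, mem[0x0c]=0xff, mem[0x15]=0xc4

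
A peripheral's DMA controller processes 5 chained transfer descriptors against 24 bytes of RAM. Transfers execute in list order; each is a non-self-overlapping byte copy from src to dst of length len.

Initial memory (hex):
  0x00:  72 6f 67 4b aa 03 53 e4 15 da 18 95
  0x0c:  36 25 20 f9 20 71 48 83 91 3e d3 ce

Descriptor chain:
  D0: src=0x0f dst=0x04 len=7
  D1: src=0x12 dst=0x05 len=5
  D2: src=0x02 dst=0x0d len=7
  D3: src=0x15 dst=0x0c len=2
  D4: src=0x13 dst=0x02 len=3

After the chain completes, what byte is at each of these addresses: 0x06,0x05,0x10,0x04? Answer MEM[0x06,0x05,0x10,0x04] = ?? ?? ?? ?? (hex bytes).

MEM[0x06,0x05,0x10,0x04] = 83 48 48 3e

[0] 0x0f->0x04 len=7 : f9 20 71 48 83 91 3e
[1] 0x12->0x05 len=5 : 48 83 91 3e d3
[2] 0x02->0x0d len=7 : 67 4b f9 48 83 91 3e
[3] 0x15->0x0c len=2 : 3e d3
[4] 0x13->0x02 len=3 : 3e 91 3e
query mem[0x06]=0x83, mem[0x05]=0x48, mem[0x10]=0x48, mem[0x04]=0x3e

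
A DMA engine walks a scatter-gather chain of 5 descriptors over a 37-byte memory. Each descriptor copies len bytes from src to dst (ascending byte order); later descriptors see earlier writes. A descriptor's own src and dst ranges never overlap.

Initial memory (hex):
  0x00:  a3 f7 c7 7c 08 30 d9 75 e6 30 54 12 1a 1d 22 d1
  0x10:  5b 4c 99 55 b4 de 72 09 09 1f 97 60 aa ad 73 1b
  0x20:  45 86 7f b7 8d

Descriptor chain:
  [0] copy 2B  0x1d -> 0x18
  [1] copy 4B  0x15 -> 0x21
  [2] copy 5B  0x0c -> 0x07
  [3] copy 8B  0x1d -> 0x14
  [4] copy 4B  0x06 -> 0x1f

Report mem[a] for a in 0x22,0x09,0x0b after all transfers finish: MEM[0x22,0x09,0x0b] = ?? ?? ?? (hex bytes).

#0 dst[0x18+2] := {0xad,0x73}
#1 dst[0x21+4] := {0xde,0x72,0x09,0xad}
#2 dst[0x07+5] := {0x1a,0x1d,0x22,0xd1,0x5b}
#3 dst[0x14+8] := {0xad,0x73,0x1b,0x45,0xde,0x72,0x09,0xad}
#4 dst[0x1f+4] := {0xd9,0x1a,0x1d,0x22}
query mem[0x22]=0x22, mem[0x09]=0x22, mem[0x0b]=0x5b

MEM[0x22,0x09,0x0b] = 22 22 5b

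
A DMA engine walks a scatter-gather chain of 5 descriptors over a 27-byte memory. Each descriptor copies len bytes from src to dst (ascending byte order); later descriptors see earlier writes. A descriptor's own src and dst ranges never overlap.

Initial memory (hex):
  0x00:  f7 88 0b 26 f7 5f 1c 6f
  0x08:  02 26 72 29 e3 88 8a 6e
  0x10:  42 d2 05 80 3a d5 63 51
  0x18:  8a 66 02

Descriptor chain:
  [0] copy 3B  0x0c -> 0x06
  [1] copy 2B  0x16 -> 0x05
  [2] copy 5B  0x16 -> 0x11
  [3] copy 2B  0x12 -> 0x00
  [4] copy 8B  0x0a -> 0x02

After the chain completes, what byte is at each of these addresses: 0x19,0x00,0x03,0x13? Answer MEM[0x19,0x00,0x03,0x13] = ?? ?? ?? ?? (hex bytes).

MEM[0x19,0x00,0x03,0x13] = 66 51 29 8a

#0 dst[0x06+3] := {0xe3,0x88,0x8a}
#1 dst[0x05+2] := {0x63,0x51}
#2 dst[0x11+5] := {0x63,0x51,0x8a,0x66,0x02}
#3 dst[0x00+2] := {0x51,0x8a}
#4 dst[0x02+8] := {0x72,0x29,0xe3,0x88,0x8a,0x6e,0x42,0x63}
query mem[0x19]=0x66, mem[0x00]=0x51, mem[0x03]=0x29, mem[0x13]=0x8a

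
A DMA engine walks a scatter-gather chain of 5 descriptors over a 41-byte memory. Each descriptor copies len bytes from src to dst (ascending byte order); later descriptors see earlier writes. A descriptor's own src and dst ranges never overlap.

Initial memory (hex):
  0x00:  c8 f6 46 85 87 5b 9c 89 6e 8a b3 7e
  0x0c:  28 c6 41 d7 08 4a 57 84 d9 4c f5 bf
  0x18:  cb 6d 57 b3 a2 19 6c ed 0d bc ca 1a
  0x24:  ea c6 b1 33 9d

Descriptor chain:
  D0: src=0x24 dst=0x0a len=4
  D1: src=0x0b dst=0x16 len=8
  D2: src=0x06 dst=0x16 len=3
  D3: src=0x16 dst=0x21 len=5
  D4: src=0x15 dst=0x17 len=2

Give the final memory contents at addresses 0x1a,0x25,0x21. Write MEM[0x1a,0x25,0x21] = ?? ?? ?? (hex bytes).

MEM[0x1a,0x25,0x21] = d7 d7 9c

  after D0: wrote 4B at 0x0a = eac6b133
  after D1: wrote 8B at 0x16 = c6b13341d7084a57
  after D2: wrote 3B at 0x16 = 9c896e
  after D3: wrote 5B at 0x21 = 9c896e41d7
  after D4: wrote 2B at 0x17 = 4c9c
query mem[0x1a]=0xd7, mem[0x25]=0xd7, mem[0x21]=0x9c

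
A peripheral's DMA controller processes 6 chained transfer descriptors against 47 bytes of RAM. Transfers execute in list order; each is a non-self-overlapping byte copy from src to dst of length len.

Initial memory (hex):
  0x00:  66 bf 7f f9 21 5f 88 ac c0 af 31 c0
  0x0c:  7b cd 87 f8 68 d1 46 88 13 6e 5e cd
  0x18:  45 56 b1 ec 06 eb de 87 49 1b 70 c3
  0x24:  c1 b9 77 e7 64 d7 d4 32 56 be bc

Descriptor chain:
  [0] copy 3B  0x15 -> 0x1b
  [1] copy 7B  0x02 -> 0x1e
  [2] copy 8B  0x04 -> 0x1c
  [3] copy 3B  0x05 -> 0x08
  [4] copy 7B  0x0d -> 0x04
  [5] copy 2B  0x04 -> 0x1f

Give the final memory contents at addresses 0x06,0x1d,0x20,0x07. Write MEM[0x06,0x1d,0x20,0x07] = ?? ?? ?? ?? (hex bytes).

D0: mem[0x1b..0x1d] <- [6e 5e cd]
D1: mem[0x1e..0x24] <- [7f f9 21 5f 88 ac c0]
D2: mem[0x1c..0x23] <- [21 5f 88 ac c0 af 31 c0]
D3: mem[0x08..0x0a] <- [5f 88 ac]
D4: mem[0x04..0x0a] <- [cd 87 f8 68 d1 46 88]
D5: mem[0x1f..0x20] <- [cd 87]
query mem[0x06]=0xf8, mem[0x1d]=0x5f, mem[0x20]=0x87, mem[0x07]=0x68

MEM[0x06,0x1d,0x20,0x07] = f8 5f 87 68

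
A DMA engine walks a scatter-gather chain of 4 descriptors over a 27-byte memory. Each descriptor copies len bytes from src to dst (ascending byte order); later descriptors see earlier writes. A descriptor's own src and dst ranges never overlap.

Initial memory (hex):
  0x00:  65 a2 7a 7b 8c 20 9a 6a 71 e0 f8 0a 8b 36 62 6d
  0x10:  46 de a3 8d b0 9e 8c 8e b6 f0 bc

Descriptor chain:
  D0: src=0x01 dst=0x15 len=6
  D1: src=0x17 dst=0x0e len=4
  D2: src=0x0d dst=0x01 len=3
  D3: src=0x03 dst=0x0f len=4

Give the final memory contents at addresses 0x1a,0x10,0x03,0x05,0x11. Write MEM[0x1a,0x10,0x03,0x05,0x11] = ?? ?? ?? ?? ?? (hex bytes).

MEM[0x1a,0x10,0x03,0x05,0x11] = 9a 8c 8c 20 20

#0 dst[0x15+6] := {0xa2,0x7a,0x7b,0x8c,0x20,0x9a}
#1 dst[0x0e+4] := {0x7b,0x8c,0x20,0x9a}
#2 dst[0x01+3] := {0x36,0x7b,0x8c}
#3 dst[0x0f+4] := {0x8c,0x8c,0x20,0x9a}
query mem[0x1a]=0x9a, mem[0x10]=0x8c, mem[0x03]=0x8c, mem[0x05]=0x20, mem[0x11]=0x20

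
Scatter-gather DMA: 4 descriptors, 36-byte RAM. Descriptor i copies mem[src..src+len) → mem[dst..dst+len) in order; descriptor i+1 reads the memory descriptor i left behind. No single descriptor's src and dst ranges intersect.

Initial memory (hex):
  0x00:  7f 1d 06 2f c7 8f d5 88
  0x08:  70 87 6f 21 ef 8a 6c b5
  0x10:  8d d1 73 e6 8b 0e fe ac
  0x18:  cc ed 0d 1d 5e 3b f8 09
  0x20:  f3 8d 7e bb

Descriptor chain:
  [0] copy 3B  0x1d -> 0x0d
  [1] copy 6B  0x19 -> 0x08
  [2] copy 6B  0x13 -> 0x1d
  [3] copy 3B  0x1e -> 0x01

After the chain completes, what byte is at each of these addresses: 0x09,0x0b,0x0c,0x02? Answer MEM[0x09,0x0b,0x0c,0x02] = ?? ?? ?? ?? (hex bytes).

MEM[0x09,0x0b,0x0c,0x02] = 0d 5e 3b 0e

D0: mem[0x0d..0x0f] <- [3b f8 09]
D1: mem[0x08..0x0d] <- [ed 0d 1d 5e 3b f8]
D2: mem[0x1d..0x22] <- [e6 8b 0e fe ac cc]
D3: mem[0x01..0x03] <- [8b 0e fe]
query mem[0x09]=0x0d, mem[0x0b]=0x5e, mem[0x0c]=0x3b, mem[0x02]=0x0e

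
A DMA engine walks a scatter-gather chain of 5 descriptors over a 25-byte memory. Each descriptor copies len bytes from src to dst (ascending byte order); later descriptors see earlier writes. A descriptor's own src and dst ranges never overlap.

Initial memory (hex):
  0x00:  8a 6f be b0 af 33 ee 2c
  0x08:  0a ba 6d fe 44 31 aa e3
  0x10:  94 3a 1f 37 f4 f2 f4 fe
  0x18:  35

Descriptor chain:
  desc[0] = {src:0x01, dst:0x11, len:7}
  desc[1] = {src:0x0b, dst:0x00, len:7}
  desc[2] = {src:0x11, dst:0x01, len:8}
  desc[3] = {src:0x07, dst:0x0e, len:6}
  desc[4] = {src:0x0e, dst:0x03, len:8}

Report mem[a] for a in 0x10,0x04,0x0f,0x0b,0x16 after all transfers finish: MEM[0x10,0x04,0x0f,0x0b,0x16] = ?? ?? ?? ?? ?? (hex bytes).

MEM[0x10,0x04,0x0f,0x0b,0x16] = ba 35 35 fe ee

[0] 0x01->0x11 len=7 : 6f be b0 af 33 ee 2c
[1] 0x0b->0x00 len=7 : fe 44 31 aa e3 94 6f
[2] 0x11->0x01 len=8 : 6f be b0 af 33 ee 2c 35
[3] 0x07->0x0e len=6 : 2c 35 ba 6d fe 44
[4] 0x0e->0x03 len=8 : 2c 35 ba 6d fe 44 af 33
query mem[0x10]=0xba, mem[0x04]=0x35, mem[0x0f]=0x35, mem[0x0b]=0xfe, mem[0x16]=0xee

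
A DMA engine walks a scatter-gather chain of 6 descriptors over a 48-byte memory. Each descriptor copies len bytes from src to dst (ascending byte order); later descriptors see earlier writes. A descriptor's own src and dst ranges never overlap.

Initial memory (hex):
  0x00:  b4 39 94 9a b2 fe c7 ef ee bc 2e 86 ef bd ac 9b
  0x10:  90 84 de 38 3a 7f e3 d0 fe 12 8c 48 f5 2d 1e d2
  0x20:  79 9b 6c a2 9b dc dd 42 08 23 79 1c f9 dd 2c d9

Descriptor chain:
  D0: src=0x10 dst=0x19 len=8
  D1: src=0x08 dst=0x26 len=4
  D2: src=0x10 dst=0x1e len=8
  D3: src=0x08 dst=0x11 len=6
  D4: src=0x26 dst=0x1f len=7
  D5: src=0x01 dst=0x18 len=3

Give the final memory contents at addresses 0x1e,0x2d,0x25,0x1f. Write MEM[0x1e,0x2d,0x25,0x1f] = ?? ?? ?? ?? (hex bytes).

[0] 0x10->0x19 len=8 : 90 84 de 38 3a 7f e3 d0
[1] 0x08->0x26 len=4 : ee bc 2e 86
[2] 0x10->0x1e len=8 : 90 84 de 38 3a 7f e3 d0
[3] 0x08->0x11 len=6 : ee bc 2e 86 ef bd
[4] 0x26->0x1f len=7 : ee bc 2e 86 79 1c f9
[5] 0x01->0x18 len=3 : 39 94 9a
query mem[0x1e]=0x90, mem[0x2d]=0xdd, mem[0x25]=0xf9, mem[0x1f]=0xee

MEM[0x1e,0x2d,0x25,0x1f] = 90 dd f9 ee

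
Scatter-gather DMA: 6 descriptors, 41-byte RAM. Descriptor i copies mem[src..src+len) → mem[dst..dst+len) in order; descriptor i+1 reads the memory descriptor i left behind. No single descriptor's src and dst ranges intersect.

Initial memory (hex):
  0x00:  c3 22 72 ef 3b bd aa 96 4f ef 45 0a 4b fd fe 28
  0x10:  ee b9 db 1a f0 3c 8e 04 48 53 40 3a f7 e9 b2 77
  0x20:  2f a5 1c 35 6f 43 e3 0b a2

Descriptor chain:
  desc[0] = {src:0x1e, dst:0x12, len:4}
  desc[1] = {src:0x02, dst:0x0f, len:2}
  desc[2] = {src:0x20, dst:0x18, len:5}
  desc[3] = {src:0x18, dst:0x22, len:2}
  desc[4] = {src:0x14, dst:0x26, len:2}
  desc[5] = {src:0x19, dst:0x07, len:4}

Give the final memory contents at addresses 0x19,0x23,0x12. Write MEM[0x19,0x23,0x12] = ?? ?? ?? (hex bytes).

MEM[0x19,0x23,0x12] = a5 a5 b2

[0] 0x1e->0x12 len=4 : b2 77 2f a5
[1] 0x02->0x0f len=2 : 72 ef
[2] 0x20->0x18 len=5 : 2f a5 1c 35 6f
[3] 0x18->0x22 len=2 : 2f a5
[4] 0x14->0x26 len=2 : 2f a5
[5] 0x19->0x07 len=4 : a5 1c 35 6f
query mem[0x19]=0xa5, mem[0x23]=0xa5, mem[0x12]=0xb2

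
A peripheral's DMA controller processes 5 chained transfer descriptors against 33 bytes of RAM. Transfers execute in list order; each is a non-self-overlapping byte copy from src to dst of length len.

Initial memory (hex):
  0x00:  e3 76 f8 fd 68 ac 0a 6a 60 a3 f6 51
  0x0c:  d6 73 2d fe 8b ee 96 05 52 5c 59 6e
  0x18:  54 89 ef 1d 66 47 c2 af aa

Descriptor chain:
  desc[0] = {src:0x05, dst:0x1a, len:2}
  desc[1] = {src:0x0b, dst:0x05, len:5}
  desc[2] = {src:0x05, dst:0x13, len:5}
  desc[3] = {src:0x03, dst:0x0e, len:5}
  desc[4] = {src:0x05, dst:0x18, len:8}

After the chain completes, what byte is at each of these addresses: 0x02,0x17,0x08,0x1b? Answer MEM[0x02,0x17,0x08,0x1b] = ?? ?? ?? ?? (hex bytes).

  after D0: wrote 2B at 0x1a = ac0a
  after D1: wrote 5B at 0x05 = 51d6732dfe
  after D2: wrote 5B at 0x13 = 51d6732dfe
  after D3: wrote 5B at 0x0e = fd6851d673
  after D4: wrote 8B at 0x18 = 51d6732dfef651d6
query mem[0x02]=0xf8, mem[0x17]=0xfe, mem[0x08]=0x2d, mem[0x1b]=0x2d

MEM[0x02,0x17,0x08,0x1b] = f8 fe 2d 2d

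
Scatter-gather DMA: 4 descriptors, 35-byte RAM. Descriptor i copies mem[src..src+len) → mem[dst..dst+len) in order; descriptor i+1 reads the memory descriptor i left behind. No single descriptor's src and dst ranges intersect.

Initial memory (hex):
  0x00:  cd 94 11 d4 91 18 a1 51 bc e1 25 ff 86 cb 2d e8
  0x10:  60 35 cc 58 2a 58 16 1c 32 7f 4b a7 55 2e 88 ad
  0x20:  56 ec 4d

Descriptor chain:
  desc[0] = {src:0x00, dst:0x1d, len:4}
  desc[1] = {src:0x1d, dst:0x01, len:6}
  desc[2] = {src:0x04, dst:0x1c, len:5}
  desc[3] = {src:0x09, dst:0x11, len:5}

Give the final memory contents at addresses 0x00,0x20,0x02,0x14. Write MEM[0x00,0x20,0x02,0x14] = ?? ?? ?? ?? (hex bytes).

MEM[0x00,0x20,0x02,0x14] = cd bc 94 86

  after D0: wrote 4B at 0x1d = cd9411d4
  after D1: wrote 6B at 0x01 = cd9411d4ec4d
  after D2: wrote 5B at 0x1c = d4ec4d51bc
  after D3: wrote 5B at 0x11 = e125ff86cb
query mem[0x00]=0xcd, mem[0x20]=0xbc, mem[0x02]=0x94, mem[0x14]=0x86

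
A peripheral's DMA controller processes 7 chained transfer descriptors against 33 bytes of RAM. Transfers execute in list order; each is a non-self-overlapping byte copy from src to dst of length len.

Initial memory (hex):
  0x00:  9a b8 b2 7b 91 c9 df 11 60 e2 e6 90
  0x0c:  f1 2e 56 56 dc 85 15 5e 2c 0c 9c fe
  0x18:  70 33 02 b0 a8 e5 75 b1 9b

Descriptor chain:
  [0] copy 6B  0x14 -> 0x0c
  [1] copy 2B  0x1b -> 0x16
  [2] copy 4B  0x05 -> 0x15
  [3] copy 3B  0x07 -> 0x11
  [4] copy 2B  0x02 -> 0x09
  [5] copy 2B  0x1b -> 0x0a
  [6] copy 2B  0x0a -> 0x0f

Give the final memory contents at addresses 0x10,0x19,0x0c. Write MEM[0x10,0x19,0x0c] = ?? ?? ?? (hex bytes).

#0 dst[0x0c+6] := {0x2c,0x0c,0x9c,0xfe,0x70,0x33}
#1 dst[0x16+2] := {0xb0,0xa8}
#2 dst[0x15+4] := {0xc9,0xdf,0x11,0x60}
#3 dst[0x11+3] := {0x11,0x60,0xe2}
#4 dst[0x09+2] := {0xb2,0x7b}
#5 dst[0x0a+2] := {0xb0,0xa8}
#6 dst[0x0f+2] := {0xb0,0xa8}
query mem[0x10]=0xa8, mem[0x19]=0x33, mem[0x0c]=0x2c

MEM[0x10,0x19,0x0c] = a8 33 2c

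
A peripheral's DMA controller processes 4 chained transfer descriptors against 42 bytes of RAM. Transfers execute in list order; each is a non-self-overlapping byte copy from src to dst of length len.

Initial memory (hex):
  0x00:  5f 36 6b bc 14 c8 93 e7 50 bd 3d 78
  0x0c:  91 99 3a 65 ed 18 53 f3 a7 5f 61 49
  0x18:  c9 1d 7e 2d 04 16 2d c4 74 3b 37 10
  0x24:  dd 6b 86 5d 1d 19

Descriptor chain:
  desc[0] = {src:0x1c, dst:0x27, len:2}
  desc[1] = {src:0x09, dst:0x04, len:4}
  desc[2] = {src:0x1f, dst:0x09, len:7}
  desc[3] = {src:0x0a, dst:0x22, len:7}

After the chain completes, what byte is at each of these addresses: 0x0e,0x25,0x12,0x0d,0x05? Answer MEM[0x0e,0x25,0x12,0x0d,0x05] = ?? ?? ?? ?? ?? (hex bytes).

  after D0: wrote 2B at 0x27 = 0416
  after D1: wrote 4B at 0x04 = bd3d7891
  after D2: wrote 7B at 0x09 = c4743b3710dd6b
  after D3: wrote 7B at 0x22 = 743b3710dd6bed
query mem[0x0e]=0xdd, mem[0x25]=0x10, mem[0x12]=0x53, mem[0x0d]=0x10, mem[0x05]=0x3d

MEM[0x0e,0x25,0x12,0x0d,0x05] = dd 10 53 10 3d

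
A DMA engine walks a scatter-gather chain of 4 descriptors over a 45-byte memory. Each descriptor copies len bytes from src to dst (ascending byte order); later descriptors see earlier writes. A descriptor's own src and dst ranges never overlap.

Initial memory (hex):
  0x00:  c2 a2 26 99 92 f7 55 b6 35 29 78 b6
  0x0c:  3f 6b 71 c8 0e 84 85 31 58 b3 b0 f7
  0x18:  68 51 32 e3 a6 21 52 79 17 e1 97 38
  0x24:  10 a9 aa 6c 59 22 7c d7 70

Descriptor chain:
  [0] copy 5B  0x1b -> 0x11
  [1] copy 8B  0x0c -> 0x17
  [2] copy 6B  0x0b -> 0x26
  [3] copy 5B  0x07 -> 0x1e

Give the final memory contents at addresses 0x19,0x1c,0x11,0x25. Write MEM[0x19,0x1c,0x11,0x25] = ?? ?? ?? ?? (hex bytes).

#0 dst[0x11+5] := {0xe3,0xa6,0x21,0x52,0x79}
#1 dst[0x17+8] := {0x3f,0x6b,0x71,0xc8,0x0e,0xe3,0xa6,0x21}
#2 dst[0x26+6] := {0xb6,0x3f,0x6b,0x71,0xc8,0x0e}
#3 dst[0x1e+5] := {0xb6,0x35,0x29,0x78,0xb6}
query mem[0x19]=0x71, mem[0x1c]=0xe3, mem[0x11]=0xe3, mem[0x25]=0xa9

MEM[0x19,0x1c,0x11,0x25] = 71 e3 e3 a9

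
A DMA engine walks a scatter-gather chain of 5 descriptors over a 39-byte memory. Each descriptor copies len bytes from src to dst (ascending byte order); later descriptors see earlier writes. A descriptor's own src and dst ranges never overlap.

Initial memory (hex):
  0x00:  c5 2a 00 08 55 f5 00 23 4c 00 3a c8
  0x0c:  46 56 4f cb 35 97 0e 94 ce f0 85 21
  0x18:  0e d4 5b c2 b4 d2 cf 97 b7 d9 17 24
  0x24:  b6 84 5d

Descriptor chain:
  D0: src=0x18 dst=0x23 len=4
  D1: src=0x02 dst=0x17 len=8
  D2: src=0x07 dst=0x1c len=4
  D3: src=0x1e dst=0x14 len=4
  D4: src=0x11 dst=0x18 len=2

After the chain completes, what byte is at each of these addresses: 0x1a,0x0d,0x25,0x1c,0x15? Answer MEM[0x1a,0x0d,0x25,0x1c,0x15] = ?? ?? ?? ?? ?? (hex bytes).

D0: mem[0x23..0x26] <- [0e d4 5b c2]
D1: mem[0x17..0x1e] <- [00 08 55 f5 00 23 4c 00]
D2: mem[0x1c..0x1f] <- [23 4c 00 3a]
D3: mem[0x14..0x17] <- [00 3a b7 d9]
D4: mem[0x18..0x19] <- [97 0e]
query mem[0x1a]=0xf5, mem[0x0d]=0x56, mem[0x25]=0x5b, mem[0x1c]=0x23, mem[0x15]=0x3a

MEM[0x1a,0x0d,0x25,0x1c,0x15] = f5 56 5b 23 3a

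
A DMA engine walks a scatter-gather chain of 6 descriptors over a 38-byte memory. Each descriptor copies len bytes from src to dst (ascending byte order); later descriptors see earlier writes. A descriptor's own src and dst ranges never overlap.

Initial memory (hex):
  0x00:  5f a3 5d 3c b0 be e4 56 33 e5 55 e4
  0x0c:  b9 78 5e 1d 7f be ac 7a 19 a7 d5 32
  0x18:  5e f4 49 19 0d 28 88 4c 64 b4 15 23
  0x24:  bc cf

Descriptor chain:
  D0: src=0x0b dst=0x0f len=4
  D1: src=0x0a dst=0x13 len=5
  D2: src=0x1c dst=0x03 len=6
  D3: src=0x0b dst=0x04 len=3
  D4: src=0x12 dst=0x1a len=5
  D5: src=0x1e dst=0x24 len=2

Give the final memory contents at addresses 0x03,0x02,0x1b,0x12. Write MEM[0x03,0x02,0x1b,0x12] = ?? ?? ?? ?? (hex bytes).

D0: mem[0x0f..0x12] <- [e4 b9 78 5e]
D1: mem[0x13..0x17] <- [55 e4 b9 78 5e]
D2: mem[0x03..0x08] <- [0d 28 88 4c 64 b4]
D3: mem[0x04..0x06] <- [e4 b9 78]
D4: mem[0x1a..0x1e] <- [5e 55 e4 b9 78]
D5: mem[0x24..0x25] <- [78 4c]
query mem[0x03]=0x0d, mem[0x02]=0x5d, mem[0x1b]=0x55, mem[0x12]=0x5e

MEM[0x03,0x02,0x1b,0x12] = 0d 5d 55 5e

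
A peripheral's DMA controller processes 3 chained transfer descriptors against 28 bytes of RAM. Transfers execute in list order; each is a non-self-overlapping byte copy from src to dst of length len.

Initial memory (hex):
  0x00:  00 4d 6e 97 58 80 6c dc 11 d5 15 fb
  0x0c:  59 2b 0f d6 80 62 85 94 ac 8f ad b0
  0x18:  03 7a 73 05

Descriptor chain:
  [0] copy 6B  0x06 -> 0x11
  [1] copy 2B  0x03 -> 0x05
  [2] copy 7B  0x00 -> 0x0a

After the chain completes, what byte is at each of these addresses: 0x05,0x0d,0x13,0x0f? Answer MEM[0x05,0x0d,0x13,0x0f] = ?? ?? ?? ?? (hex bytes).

#0 dst[0x11+6] := {0x6c,0xdc,0x11,0xd5,0x15,0xfb}
#1 dst[0x05+2] := {0x97,0x58}
#2 dst[0x0a+7] := {0x00,0x4d,0x6e,0x97,0x58,0x97,0x58}
query mem[0x05]=0x97, mem[0x0d]=0x97, mem[0x13]=0x11, mem[0x0f]=0x97

MEM[0x05,0x0d,0x13,0x0f] = 97 97 11 97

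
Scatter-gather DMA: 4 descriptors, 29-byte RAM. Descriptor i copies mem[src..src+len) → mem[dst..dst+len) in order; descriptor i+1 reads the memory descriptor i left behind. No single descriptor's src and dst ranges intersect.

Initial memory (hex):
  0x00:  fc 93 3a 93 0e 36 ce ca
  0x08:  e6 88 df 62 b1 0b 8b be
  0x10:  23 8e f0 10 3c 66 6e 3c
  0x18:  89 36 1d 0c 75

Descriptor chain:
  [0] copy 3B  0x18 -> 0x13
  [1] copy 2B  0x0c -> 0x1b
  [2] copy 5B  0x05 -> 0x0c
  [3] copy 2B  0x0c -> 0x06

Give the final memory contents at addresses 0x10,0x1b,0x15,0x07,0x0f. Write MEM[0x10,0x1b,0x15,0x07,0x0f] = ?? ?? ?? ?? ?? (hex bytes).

MEM[0x10,0x1b,0x15,0x07,0x0f] = 88 b1 1d ce e6

  after D0: wrote 3B at 0x13 = 89361d
  after D1: wrote 2B at 0x1b = b10b
  after D2: wrote 5B at 0x0c = 36cecae688
  after D3: wrote 2B at 0x06 = 36ce
query mem[0x10]=0x88, mem[0x1b]=0xb1, mem[0x15]=0x1d, mem[0x07]=0xce, mem[0x0f]=0xe6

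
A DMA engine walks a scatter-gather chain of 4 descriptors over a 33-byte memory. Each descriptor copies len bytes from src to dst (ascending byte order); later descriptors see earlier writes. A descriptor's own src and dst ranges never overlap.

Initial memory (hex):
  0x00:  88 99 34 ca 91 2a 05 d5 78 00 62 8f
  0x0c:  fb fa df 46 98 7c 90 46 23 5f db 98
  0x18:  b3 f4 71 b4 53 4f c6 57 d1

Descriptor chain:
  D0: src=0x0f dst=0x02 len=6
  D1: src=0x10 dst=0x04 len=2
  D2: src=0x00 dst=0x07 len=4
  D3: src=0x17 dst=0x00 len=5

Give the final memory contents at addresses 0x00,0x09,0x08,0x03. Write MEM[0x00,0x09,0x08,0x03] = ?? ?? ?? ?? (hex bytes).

[0] 0x0f->0x02 len=6 : 46 98 7c 90 46 23
[1] 0x10->0x04 len=2 : 98 7c
[2] 0x00->0x07 len=4 : 88 99 46 98
[3] 0x17->0x00 len=5 : 98 b3 f4 71 b4
query mem[0x00]=0x98, mem[0x09]=0x46, mem[0x08]=0x99, mem[0x03]=0x71

MEM[0x00,0x09,0x08,0x03] = 98 46 99 71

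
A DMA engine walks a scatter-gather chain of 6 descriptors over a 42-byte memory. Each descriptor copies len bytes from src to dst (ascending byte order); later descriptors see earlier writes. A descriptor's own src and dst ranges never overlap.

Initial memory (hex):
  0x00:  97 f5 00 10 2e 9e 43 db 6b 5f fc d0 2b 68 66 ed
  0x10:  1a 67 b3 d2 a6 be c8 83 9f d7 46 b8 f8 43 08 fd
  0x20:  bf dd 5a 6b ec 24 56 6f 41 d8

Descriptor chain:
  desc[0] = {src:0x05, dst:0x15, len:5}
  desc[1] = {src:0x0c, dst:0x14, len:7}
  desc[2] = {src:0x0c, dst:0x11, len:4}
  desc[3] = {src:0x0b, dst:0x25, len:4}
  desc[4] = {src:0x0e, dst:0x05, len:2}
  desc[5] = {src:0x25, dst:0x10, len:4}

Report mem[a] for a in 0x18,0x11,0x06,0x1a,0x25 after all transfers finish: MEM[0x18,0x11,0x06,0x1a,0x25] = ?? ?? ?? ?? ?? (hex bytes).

#0 dst[0x15+5] := {0x9e,0x43,0xdb,0x6b,0x5f}
#1 dst[0x14+7] := {0x2b,0x68,0x66,0xed,0x1a,0x67,0xb3}
#2 dst[0x11+4] := {0x2b,0x68,0x66,0xed}
#3 dst[0x25+4] := {0xd0,0x2b,0x68,0x66}
#4 dst[0x05+2] := {0x66,0xed}
#5 dst[0x10+4] := {0xd0,0x2b,0x68,0x66}
query mem[0x18]=0x1a, mem[0x11]=0x2b, mem[0x06]=0xed, mem[0x1a]=0xb3, mem[0x25]=0xd0

MEM[0x18,0x11,0x06,0x1a,0x25] = 1a 2b ed b3 d0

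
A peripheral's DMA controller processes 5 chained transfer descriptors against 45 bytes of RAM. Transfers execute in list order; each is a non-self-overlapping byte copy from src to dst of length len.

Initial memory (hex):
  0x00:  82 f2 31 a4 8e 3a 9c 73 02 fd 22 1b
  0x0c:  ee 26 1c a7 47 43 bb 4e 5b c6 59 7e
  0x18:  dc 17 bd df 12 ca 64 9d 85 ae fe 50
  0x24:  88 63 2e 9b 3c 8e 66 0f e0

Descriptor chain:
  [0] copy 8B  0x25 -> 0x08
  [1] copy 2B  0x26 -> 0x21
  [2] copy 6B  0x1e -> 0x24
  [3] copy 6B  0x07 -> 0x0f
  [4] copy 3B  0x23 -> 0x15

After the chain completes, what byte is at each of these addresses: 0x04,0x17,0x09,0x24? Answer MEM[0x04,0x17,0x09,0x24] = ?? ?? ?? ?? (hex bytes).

#0 dst[0x08+8] := {0x63,0x2e,0x9b,0x3c,0x8e,0x66,0x0f,0xe0}
#1 dst[0x21+2] := {0x2e,0x9b}
#2 dst[0x24+6] := {0x64,0x9d,0x85,0x2e,0x9b,0x50}
#3 dst[0x0f+6] := {0x73,0x63,0x2e,0x9b,0x3c,0x8e}
#4 dst[0x15+3] := {0x50,0x64,0x9d}
query mem[0x04]=0x8e, mem[0x17]=0x9d, mem[0x09]=0x2e, mem[0x24]=0x64

MEM[0x04,0x17,0x09,0x24] = 8e 9d 2e 64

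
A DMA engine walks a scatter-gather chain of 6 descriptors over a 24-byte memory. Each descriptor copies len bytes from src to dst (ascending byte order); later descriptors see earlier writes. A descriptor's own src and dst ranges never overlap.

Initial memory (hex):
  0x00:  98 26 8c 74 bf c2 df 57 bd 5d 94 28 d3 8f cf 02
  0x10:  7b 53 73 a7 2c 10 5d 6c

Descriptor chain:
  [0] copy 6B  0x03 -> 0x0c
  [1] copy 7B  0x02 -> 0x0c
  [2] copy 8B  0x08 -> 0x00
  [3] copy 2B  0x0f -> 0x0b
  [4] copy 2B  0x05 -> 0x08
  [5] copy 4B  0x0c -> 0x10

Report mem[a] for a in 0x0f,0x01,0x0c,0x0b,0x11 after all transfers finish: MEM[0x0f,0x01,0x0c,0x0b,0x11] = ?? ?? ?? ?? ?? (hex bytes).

D0: mem[0x0c..0x11] <- [74 bf c2 df 57 bd]
D1: mem[0x0c..0x12] <- [8c 74 bf c2 df 57 bd]
D2: mem[0x00..0x07] <- [bd 5d 94 28 8c 74 bf c2]
D3: mem[0x0b..0x0c] <- [c2 df]
D4: mem[0x08..0x09] <- [74 bf]
D5: mem[0x10..0x13] <- [df 74 bf c2]
query mem[0x0f]=0xc2, mem[0x01]=0x5d, mem[0x0c]=0xdf, mem[0x0b]=0xc2, mem[0x11]=0x74

MEM[0x0f,0x01,0x0c,0x0b,0x11] = c2 5d df c2 74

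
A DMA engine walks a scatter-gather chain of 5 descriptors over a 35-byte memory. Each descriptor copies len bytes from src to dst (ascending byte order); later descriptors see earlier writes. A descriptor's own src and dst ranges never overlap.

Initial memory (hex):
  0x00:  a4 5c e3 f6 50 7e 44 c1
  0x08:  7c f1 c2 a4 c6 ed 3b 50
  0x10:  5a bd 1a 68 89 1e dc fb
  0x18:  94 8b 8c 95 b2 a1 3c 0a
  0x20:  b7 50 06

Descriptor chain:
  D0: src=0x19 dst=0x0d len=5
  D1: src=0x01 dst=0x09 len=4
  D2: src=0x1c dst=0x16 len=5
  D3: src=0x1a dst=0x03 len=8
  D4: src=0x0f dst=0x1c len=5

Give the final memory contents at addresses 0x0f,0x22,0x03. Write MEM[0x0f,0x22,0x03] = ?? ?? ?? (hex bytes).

MEM[0x0f,0x22,0x03] = 95 06 b7

  after D0: wrote 5B at 0x0d = 8b8c95b2a1
  after D1: wrote 4B at 0x09 = 5ce3f650
  after D2: wrote 5B at 0x16 = b2a13c0ab7
  after D3: wrote 8B at 0x03 = b795b2a13c0ab750
  after D4: wrote 5B at 0x1c = 95b2a11a68
query mem[0x0f]=0x95, mem[0x22]=0x06, mem[0x03]=0xb7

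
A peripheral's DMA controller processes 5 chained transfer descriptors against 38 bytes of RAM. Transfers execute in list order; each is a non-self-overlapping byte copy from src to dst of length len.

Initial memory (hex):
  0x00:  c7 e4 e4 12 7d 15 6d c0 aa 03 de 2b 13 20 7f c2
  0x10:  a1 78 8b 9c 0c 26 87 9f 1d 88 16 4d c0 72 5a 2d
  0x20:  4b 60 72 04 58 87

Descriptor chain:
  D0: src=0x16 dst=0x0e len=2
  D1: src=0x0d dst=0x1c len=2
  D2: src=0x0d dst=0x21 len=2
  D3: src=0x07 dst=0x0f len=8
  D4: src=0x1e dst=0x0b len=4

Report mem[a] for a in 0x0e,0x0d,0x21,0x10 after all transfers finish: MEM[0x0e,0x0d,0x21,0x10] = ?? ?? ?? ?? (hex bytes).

MEM[0x0e,0x0d,0x21,0x10] = 20 4b 20 aa

D0: mem[0x0e..0x0f] <- [87 9f]
D1: mem[0x1c..0x1d] <- [20 87]
D2: mem[0x21..0x22] <- [20 87]
D3: mem[0x0f..0x16] <- [c0 aa 03 de 2b 13 20 87]
D4: mem[0x0b..0x0e] <- [5a 2d 4b 20]
query mem[0x0e]=0x20, mem[0x0d]=0x4b, mem[0x21]=0x20, mem[0x10]=0xaa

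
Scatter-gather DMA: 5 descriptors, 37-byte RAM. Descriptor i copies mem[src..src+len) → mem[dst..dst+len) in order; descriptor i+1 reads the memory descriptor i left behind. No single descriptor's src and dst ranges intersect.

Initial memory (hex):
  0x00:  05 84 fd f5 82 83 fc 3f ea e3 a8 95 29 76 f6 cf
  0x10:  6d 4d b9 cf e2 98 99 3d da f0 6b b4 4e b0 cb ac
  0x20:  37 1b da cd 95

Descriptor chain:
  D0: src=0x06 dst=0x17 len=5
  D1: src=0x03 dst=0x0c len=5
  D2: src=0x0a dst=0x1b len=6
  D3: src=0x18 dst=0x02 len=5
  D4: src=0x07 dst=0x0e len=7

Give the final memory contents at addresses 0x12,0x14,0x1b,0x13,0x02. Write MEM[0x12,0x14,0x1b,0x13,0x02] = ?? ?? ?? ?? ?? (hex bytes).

  after D0: wrote 5B at 0x17 = fc3feae3a8
  after D1: wrote 5B at 0x0c = f58283fc3f
  after D2: wrote 6B at 0x1b = a895f58283fc
  after D3: wrote 5B at 0x02 = 3feae3a895
  after D4: wrote 7B at 0x0e = 3feae3a895f582
query mem[0x12]=0x95, mem[0x14]=0x82, mem[0x1b]=0xa8, mem[0x13]=0xf5, mem[0x02]=0x3f

MEM[0x12,0x14,0x1b,0x13,0x02] = 95 82 a8 f5 3f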